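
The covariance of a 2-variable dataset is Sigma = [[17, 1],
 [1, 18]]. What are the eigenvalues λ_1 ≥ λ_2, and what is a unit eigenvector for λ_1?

Step 1 — characteristic polynomial of 2×2 Sigma:
  det(Sigma - λI) = λ² - trace · λ + det = 0.
  trace = 17 + 18 = 35, det = 17·18 - (1)² = 305.
Step 2 — discriminant:
  Δ = trace² - 4·det = 1225 - 1220 = 5.
Step 3 — eigenvalues:
  λ = (trace ± √Δ)/2 = (35 ± 2.2361)/2,
  λ_1 = 18.618,  λ_2 = 16.382.

Step 4 — unit eigenvector for λ_1: solve (Sigma - λ_1 I)v = 0. First row:
  (17 - 18.618)·v_x + (1)·v_y = 0, i.e. (-1.618)·v_x + (1)·v_y = 0,
  so v ∝ (b, λ_1 - a) = (1, 1.618) = u.
  ||u|| = √((1)² + (1.618)²) = √(3.618) ≈ 1.9021,
  v_1 = u/||u|| ≈ (0.5257, 0.8507) (||v_1|| = 1).

λ_1 = 18.618,  λ_2 = 16.382;  v_1 ≈ (0.5257, 0.8507)


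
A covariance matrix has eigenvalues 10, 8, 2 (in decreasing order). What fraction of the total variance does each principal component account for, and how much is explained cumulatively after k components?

Step 1 — total variance = trace(Sigma) = Σ λ_i = 10 + 8 + 2 = 20.

Step 2 — fraction explained by component i = λ_i / Σ λ:
  PC1: 10/20 = 0.5
  PC2: 8/20 = 0.4
  PC3: 2/20 = 0.1

Step 3 — cumulative fraction after k components = (λ_1 + ... + λ_k) / Σ λ:
  k = 1: 10/20 = 0.5
  k = 2: (10 + 8)/20 = 18/20 = 0.9
  k = 3: (10 + 8 + 2)/20 = 20/20 = 1

Summary (fraction, with percent):

explained: PC1 0.5 (50%), PC2 0.4 (40%), PC3 0.1 (10%);  cumulative: 0.5, 0.9, 1


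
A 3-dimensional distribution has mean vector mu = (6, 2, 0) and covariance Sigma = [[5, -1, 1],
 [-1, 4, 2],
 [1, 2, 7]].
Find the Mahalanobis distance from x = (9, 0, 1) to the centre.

Step 1 — centre the observation: (x - mu) = (3, -2, 1).

Step 2 — invert Sigma (cofactor / det for 3×3, or solve directly):
  Sigma^{-1} = [[0.2286, 0.0857, -0.0571],
 [0.0857, 0.3238, -0.1048],
 [-0.0571, -0.1048, 0.181]].

Step 3 — form the quadratic (x - mu)^T · Sigma^{-1} · (x - mu):
  Sigma^{-1} · (x - mu) = (0.4571, -0.4952, 0.219).
  (x - mu)^T · [Sigma^{-1} · (x - mu)] = (3)·(0.4571) + (-2)·(-0.4952) + (1)·(0.219) = 2.581.

Step 4 — take square root: d = √(2.581) ≈ 1.6065.

d(x, mu) = √(2.581) ≈ 1.6065


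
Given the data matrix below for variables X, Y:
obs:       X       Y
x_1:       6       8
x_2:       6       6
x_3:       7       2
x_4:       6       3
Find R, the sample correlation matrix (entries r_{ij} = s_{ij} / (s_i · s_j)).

Step 1 — column means:
  mean(X) = (6 + 6 + 7 + 6) / 4 = 25/4 = 6.25
  mean(Y) = (8 + 6 + 2 + 3) / 4 = 19/4 = 4.75

Step 2 — sample variances and covariances s[i,j] = (1/(n-1)) · Σ_k (x_{k,i} - mean_i) · (x_{k,j} - mean_j), with n-1 = 3:
  s[X,X] = ((-0.25)·(-0.25) + (-0.25)·(-0.25) + (0.75)·(0.75) + (-0.25)·(-0.25)) / 3 = 0.75/3 = 0.25
  s[X,Y] = ((-0.25)·(3.25) + (-0.25)·(1.25) + (0.75)·(-2.75) + (-0.25)·(-1.75)) / 3 = -2.75/3 = -0.9167
  s[Y,Y] = ((3.25)·(3.25) + (1.25)·(1.25) + (-2.75)·(-2.75) + (-1.75)·(-1.75)) / 3 = 22.75/3 = 7.5833
  Sample standard deviations s_i = √(s[i,i]):
  s(X) = √(0.25) = 0.5
  s(Y) = √(7.5833) = 2.7538

Step 3 — r_{ij} = s_{ij} / (s_i · s_j):
  r[X,X] = 1 (diagonal).
  r[X,Y] = -0.9167 / (0.5 · 2.7538) = -0.9167 / 1.3769 = -0.6658
  r[Y,Y] = 1 (diagonal).

R is symmetric with unit diagonal. Assembling:

R = [[1, -0.6658],
 [-0.6658, 1]]


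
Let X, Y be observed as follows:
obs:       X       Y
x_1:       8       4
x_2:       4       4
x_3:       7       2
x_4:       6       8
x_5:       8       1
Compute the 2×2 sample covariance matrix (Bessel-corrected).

Step 1 — column means:
  mean(X) = (8 + 4 + 7 + 6 + 8) / 5 = 33/5 = 6.6
  mean(Y) = (4 + 4 + 2 + 8 + 1) / 5 = 19/5 = 3.8

Step 2 — sample covariance S[i,j] = (1/(n-1)) · Σ_k (x_{k,i} - mean_i) · (x_{k,j} - mean_j), with n-1 = 4.
  S[X,X] = ((1.4)·(1.4) + (-2.6)·(-2.6) + (0.4)·(0.4) + (-0.6)·(-0.6) + (1.4)·(1.4)) / 4 = 11.2/4 = 2.8
  S[X,Y] = ((1.4)·(0.2) + (-2.6)·(0.2) + (0.4)·(-1.8) + (-0.6)·(4.2) + (1.4)·(-2.8)) / 4 = -7.4/4 = -1.85
  S[Y,Y] = ((0.2)·(0.2) + (0.2)·(0.2) + (-1.8)·(-1.8) + (4.2)·(4.2) + (-2.8)·(-2.8)) / 4 = 28.8/4 = 7.2

S is symmetric (S[j,i] = S[i,j]). Assembling:

S = [[2.8, -1.85],
 [-1.85, 7.2]]


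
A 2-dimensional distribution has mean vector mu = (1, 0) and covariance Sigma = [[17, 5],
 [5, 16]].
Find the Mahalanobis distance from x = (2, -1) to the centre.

Step 1 — centre the observation: (x - mu) = (1, -1).

Step 2 — invert Sigma. det(Sigma) = 17·16 - (5)² = 247.
  Sigma^{-1} = (1/det) · [[d, -b], [-b, a]] = [[0.0648, -0.0202],
 [-0.0202, 0.0688]].

Step 3 — form the quadratic (x - mu)^T · Sigma^{-1} · (x - mu):
  Sigma^{-1} · (x - mu) = (0.085, -0.0891).
  (x - mu)^T · [Sigma^{-1} · (x - mu)] = (1)·(0.085) + (-1)·(-0.0891) = 0.1741.

Step 4 — take square root: d = √(0.1741) ≈ 0.4172.

d(x, mu) = √(0.1741) ≈ 0.4172


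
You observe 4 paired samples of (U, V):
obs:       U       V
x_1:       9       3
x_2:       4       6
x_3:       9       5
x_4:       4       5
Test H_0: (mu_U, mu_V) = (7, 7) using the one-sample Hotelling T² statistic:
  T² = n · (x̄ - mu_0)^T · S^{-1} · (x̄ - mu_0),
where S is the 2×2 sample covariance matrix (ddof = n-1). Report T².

Step 1 — sample mean vector:
  mean(U) = (9 + 4 + 9 + 4) / 4 = 26/4 = 6.5
  mean(V) = (3 + 6 + 5 + 5) / 4 = 19/4 = 4.75
  x̄ = (6.5, 4.75),  deviation x̄ - mu_0 = (6.5, 4.75) - (7, 7) = (-0.5, -2.25).

Step 2 — sample covariance matrix, S[i,j] = (1/(n-1)) · Σ_k (x_{k,i} - mean_i) · (x_{k,j} - mean_j), divisor n-1 = 3:
  S[U,U] = ((2.5)·(2.5) + (-2.5)·(-2.5) + (2.5)·(2.5) + (-2.5)·(-2.5)) / 3 = 25/3 = 8.3333
  S[U,V] = ((2.5)·(-1.75) + (-2.5)·(1.25) + (2.5)·(0.25) + (-2.5)·(0.25)) / 3 = -7.5/3 = -2.5
  S[V,V] = ((-1.75)·(-1.75) + (1.25)·(1.25) + (0.25)·(0.25) + (0.25)·(0.25)) / 3 = 4.75/3 = 1.5833
  S = [[8.3333, -2.5],
 [-2.5, 1.5833]].

Step 3 — invert S. det(S) = 8.3333·1.5833 - (-2.5)² = 6.9444.
  S^{-1} = (1/det) · [[d, -b], [-b, a]] = [[0.228, 0.36],
 [0.36, 1.2]].

Step 4 — quadratic form (x̄ - mu_0)^T · S^{-1} · (x̄ - mu_0):
  S^{-1} · (x̄ - mu_0) = (-0.924, -2.88),
  (x̄ - mu_0)^T · [...] = (-0.5)·(-0.924) + (-2.25)·(-2.88) = 6.942.

Step 5 — scale by n: T² = 4 · 6.942 = 27.768.

T² ≈ 27.768


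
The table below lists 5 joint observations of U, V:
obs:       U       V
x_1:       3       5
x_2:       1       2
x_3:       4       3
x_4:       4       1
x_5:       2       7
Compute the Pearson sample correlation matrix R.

Step 1 — column means:
  mean(U) = (3 + 1 + 4 + 4 + 2) / 5 = 14/5 = 2.8
  mean(V) = (5 + 2 + 3 + 1 + 7) / 5 = 18/5 = 3.6

Step 2 — sample variances and covariances s[i,j] = (1/(n-1)) · Σ_k (x_{k,i} - mean_i) · (x_{k,j} - mean_j), with n-1 = 4:
  s[U,U] = ((0.2)·(0.2) + (-1.8)·(-1.8) + (1.2)·(1.2) + (1.2)·(1.2) + (-0.8)·(-0.8)) / 4 = 6.8/4 = 1.7
  s[U,V] = ((0.2)·(1.4) + (-1.8)·(-1.6) + (1.2)·(-0.6) + (1.2)·(-2.6) + (-0.8)·(3.4)) / 4 = -3.4/4 = -0.85
  s[V,V] = ((1.4)·(1.4) + (-1.6)·(-1.6) + (-0.6)·(-0.6) + (-2.6)·(-2.6) + (3.4)·(3.4)) / 4 = 23.2/4 = 5.8
  Sample standard deviations s_i = √(s[i,i]):
  s(U) = √(1.7) = 1.3038
  s(V) = √(5.8) = 2.4083

Step 3 — r_{ij} = s_{ij} / (s_i · s_j):
  r[U,U] = 1 (diagonal).
  r[U,V] = -0.85 / (1.3038 · 2.4083) = -0.85 / 3.1401 = -0.2707
  r[V,V] = 1 (diagonal).

R is symmetric with unit diagonal. Assembling:

R = [[1, -0.2707],
 [-0.2707, 1]]


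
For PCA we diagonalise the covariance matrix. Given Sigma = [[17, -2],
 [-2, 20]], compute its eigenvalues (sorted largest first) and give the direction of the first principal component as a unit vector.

Step 1 — characteristic polynomial of 2×2 Sigma:
  det(Sigma - λI) = λ² - trace · λ + det = 0.
  trace = 17 + 20 = 37, det = 17·20 - (-2)² = 336.
Step 2 — discriminant:
  Δ = trace² - 4·det = 1369 - 1344 = 25.
Step 3 — eigenvalues:
  λ = (trace ± √Δ)/2 = (37 ± 5)/2,
  λ_1 = 21,  λ_2 = 16.

Step 4 — unit eigenvector for λ_1: solve (Sigma - λ_1 I)v = 0. First row:
  (17 - 21)·v_x + (-2)·v_y = 0, i.e. (-4)·v_x + (-2)·v_y = 0,
  so v ∝ (b, λ_1 - a) = (-2, 4); multiply by -1 so the first entry is positive: u = (2, -4).
  ||u|| = √((2)² + (-4)²) = √(20) ≈ 4.4721,
  v_1 = u/||u|| ≈ (0.4472, -0.8944) (||v_1|| = 1).

λ_1 = 21,  λ_2 = 16;  v_1 ≈ (0.4472, -0.8944)


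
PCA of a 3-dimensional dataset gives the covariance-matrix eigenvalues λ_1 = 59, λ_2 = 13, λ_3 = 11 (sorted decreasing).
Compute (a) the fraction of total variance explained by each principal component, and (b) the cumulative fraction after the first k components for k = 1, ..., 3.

Step 1 — total variance = trace(Sigma) = Σ λ_i = 59 + 13 + 11 = 83.

Step 2 — fraction explained by component i = λ_i / Σ λ:
  PC1: 59/83 = 0.7108
  PC2: 13/83 = 0.1566
  PC3: 11/83 = 0.1325

Step 3 — cumulative fraction after k components = (λ_1 + ... + λ_k) / Σ λ:
  k = 1: 59/83 = 0.7108
  k = 2: (59 + 13)/83 = 72/83 = 0.8675
  k = 3: (59 + 13 + 11)/83 = 83/83 = 1

Summary (fraction, with percent):

explained: PC1 0.7108 (71.08%), PC2 0.1566 (15.66%), PC3 0.1325 (13.25%);  cumulative: 0.7108, 0.8675, 1


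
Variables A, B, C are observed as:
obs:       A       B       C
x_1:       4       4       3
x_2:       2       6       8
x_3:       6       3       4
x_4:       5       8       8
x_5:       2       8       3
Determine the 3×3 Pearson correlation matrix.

Step 1 — column means:
  mean(A) = (4 + 2 + 6 + 5 + 2) / 5 = 19/5 = 3.8
  mean(B) = (4 + 6 + 3 + 8 + 8) / 5 = 29/5 = 5.8
  mean(C) = (3 + 8 + 4 + 8 + 3) / 5 = 26/5 = 5.2

Step 2 — sample variances and covariances s[i,j] = (1/(n-1)) · Σ_k (x_{k,i} - mean_i) · (x_{k,j} - mean_j), with n-1 = 4:
  s[A,A] = ((0.2)·(0.2) + (-1.8)·(-1.8) + (2.2)·(2.2) + (1.2)·(1.2) + (-1.8)·(-1.8)) / 4 = 12.8/4 = 3.2
  s[A,B] = ((0.2)·(-1.8) + (-1.8)·(0.2) + (2.2)·(-2.8) + (1.2)·(2.2) + (-1.8)·(2.2)) / 4 = -8.2/4 = -2.05
  s[A,C] = ((0.2)·(-2.2) + (-1.8)·(2.8) + (2.2)·(-1.2) + (1.2)·(2.8) + (-1.8)·(-2.2)) / 4 = -0.8/4 = -0.2
  s[B,B] = ((-1.8)·(-1.8) + (0.2)·(0.2) + (-2.8)·(-2.8) + (2.2)·(2.2) + (2.2)·(2.2)) / 4 = 20.8/4 = 5.2
  s[B,C] = ((-1.8)·(-2.2) + (0.2)·(2.8) + (-2.8)·(-1.2) + (2.2)·(2.8) + (2.2)·(-2.2)) / 4 = 9.2/4 = 2.3
  s[C,C] = ((-2.2)·(-2.2) + (2.8)·(2.8) + (-1.2)·(-1.2) + (2.8)·(2.8) + (-2.2)·(-2.2)) / 4 = 26.8/4 = 6.7
  Sample standard deviations s_i = √(s[i,i]):
  s(A) = √(3.2) = 1.7889
  s(B) = √(5.2) = 2.2804
  s(C) = √(6.7) = 2.5884

Step 3 — r_{ij} = s_{ij} / (s_i · s_j):
  r[A,A] = 1 (diagonal).
  r[A,B] = -2.05 / (1.7889 · 2.2804) = -2.05 / 4.0792 = -0.5025
  r[A,C] = -0.2 / (1.7889 · 2.5884) = -0.2 / 4.6303 = -0.0432
  r[B,B] = 1 (diagonal).
  r[B,C] = 2.3 / (2.2804 · 2.5884) = 2.3 / 5.9025 = 0.3897
  r[C,C] = 1 (diagonal).

R is symmetric with unit diagonal. Assembling:

R = [[1, -0.5025, -0.0432],
 [-0.5025, 1, 0.3897],
 [-0.0432, 0.3897, 1]]


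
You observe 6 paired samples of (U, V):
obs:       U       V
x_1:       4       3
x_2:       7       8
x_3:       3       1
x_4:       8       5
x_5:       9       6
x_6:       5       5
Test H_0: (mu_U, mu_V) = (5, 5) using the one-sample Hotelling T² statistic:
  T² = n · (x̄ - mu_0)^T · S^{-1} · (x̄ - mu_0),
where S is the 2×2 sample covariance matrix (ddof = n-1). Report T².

Step 1 — sample mean vector:
  mean(U) = (4 + 7 + 3 + 8 + 9 + 5) / 6 = 36/6 = 6
  mean(V) = (3 + 8 + 1 + 5 + 6 + 5) / 6 = 28/6 = 4.6667
  x̄ = (6, 4.6667),  deviation x̄ - mu_0 = (6, 4.6667) - (5, 5) = (1, -0.3333).

Step 2 — sample covariance matrix, S[i,j] = (1/(n-1)) · Σ_k (x_{k,i} - mean_i) · (x_{k,j} - mean_j), divisor n-1 = 5:
  S[U,U] = ((-2)·(-2) + (1)·(1) + (-3)·(-3) + (2)·(2) + (3)·(3) + (-1)·(-1)) / 5 = 28/5 = 5.6
  S[U,V] = ((-2)·(-1.6667) + (1)·(3.3333) + (-3)·(-3.6667) + (2)·(0.3333) + (3)·(1.3333) + (-1)·(0.3333)) / 5 = 22/5 = 4.4
  S[V,V] = ((-1.6667)·(-1.6667) + (3.3333)·(3.3333) + (-3.6667)·(-3.6667) + (0.3333)·(0.3333) + (1.3333)·(1.3333) + (0.3333)·(0.3333)) / 5 = 29.3333/5 = 5.8667
  S = [[5.6, 4.4],
 [4.4, 5.8667]].

Step 3 — invert S. det(S) = 5.6·5.8667 - (4.4)² = 13.4933.
  S^{-1} = (1/det) · [[d, -b], [-b, a]] = [[0.4348, -0.3261],
 [-0.3261, 0.415]].

Step 4 — quadratic form (x̄ - mu_0)^T · S^{-1} · (x̄ - mu_0):
  S^{-1} · (x̄ - mu_0) = (0.5435, -0.4644),
  (x̄ - mu_0)^T · [...] = (1)·(0.5435) + (-0.3333)·(-0.4644) = 0.6983.

Step 5 — scale by n: T² = 6 · 0.6983 = 4.1897.

T² ≈ 4.1897


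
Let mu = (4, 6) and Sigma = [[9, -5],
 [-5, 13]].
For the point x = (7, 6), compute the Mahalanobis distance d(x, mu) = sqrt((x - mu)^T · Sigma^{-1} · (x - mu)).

Step 1 — centre the observation: (x - mu) = (3, 0).

Step 2 — invert Sigma. det(Sigma) = 9·13 - (-5)² = 92.
  Sigma^{-1} = (1/det) · [[d, -b], [-b, a]] = [[0.1413, 0.0543],
 [0.0543, 0.0978]].

Step 3 — form the quadratic (x - mu)^T · Sigma^{-1} · (x - mu):
  Sigma^{-1} · (x - mu) = (0.4239, 0.163).
  (x - mu)^T · [Sigma^{-1} · (x - mu)] = (3)·(0.4239) + (0)·(0.163) = 1.2717.

Step 4 — take square root: d = √(1.2717) ≈ 1.1277.

d(x, mu) = √(1.2717) ≈ 1.1277


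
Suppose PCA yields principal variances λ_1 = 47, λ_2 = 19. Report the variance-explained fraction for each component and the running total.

Step 1 — total variance = trace(Sigma) = Σ λ_i = 47 + 19 = 66.

Step 2 — fraction explained by component i = λ_i / Σ λ:
  PC1: 47/66 = 0.7121
  PC2: 19/66 = 0.2879

Step 3 — cumulative fraction after k components = (λ_1 + ... + λ_k) / Σ λ:
  k = 1: 47/66 = 0.7121
  k = 2: (47 + 19)/66 = 66/66 = 1

Summary (fraction, with percent):

explained: PC1 0.7121 (71.21%), PC2 0.2879 (28.79%);  cumulative: 0.7121, 1


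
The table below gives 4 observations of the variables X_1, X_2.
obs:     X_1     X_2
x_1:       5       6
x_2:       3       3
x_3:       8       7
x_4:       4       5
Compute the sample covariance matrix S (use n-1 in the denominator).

Step 1 — column means:
  mean(X_1) = (5 + 3 + 8 + 4) / 4 = 20/4 = 5
  mean(X_2) = (6 + 3 + 7 + 5) / 4 = 21/4 = 5.25

Step 2 — sample covariance S[i,j] = (1/(n-1)) · Σ_k (x_{k,i} - mean_i) · (x_{k,j} - mean_j), with n-1 = 3.
  S[X_1,X_1] = ((0)·(0) + (-2)·(-2) + (3)·(3) + (-1)·(-1)) / 3 = 14/3 = 4.6667
  S[X_1,X_2] = ((0)·(0.75) + (-2)·(-2.25) + (3)·(1.75) + (-1)·(-0.25)) / 3 = 10/3 = 3.3333
  S[X_2,X_2] = ((0.75)·(0.75) + (-2.25)·(-2.25) + (1.75)·(1.75) + (-0.25)·(-0.25)) / 3 = 8.75/3 = 2.9167

S is symmetric (S[j,i] = S[i,j]). Assembling:

S = [[4.6667, 3.3333],
 [3.3333, 2.9167]]


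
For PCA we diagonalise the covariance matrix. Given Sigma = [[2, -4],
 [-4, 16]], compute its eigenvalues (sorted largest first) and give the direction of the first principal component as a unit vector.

Step 1 — characteristic polynomial of 2×2 Sigma:
  det(Sigma - λI) = λ² - trace · λ + det = 0.
  trace = 2 + 16 = 18, det = 2·16 - (-4)² = 16.
Step 2 — discriminant:
  Δ = trace² - 4·det = 324 - 64 = 260.
Step 3 — eigenvalues:
  λ = (trace ± √Δ)/2 = (18 ± 16.1245)/2,
  λ_1 = 17.0623,  λ_2 = 0.9377.

Step 4 — unit eigenvector for λ_1: solve (Sigma - λ_1 I)v = 0. First row:
  (2 - 17.0623)·v_x + (-4)·v_y = 0, i.e. (-15.0623)·v_x + (-4)·v_y = 0,
  so v ∝ (b, λ_1 - a) = (-4, 15.0623); multiply by -1 so the first entry is positive: u = (4, -15.0623).
  ||u|| = √((4)² + (-15.0623)²) = √(242.8716) ≈ 15.5843,
  v_1 = u/||u|| ≈ (0.2567, -0.9665) (||v_1|| = 1).

λ_1 = 17.0623,  λ_2 = 0.9377;  v_1 ≈ (0.2567, -0.9665)


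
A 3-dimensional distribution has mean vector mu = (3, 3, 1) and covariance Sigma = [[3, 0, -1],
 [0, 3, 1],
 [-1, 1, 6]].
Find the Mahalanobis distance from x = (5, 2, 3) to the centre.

Step 1 — centre the observation: (x - mu) = (2, -1, 2).

Step 2 — invert Sigma (cofactor / det for 3×3, or solve directly):
  Sigma^{-1} = [[0.3542, -0.0208, 0.0625],
 [-0.0208, 0.3542, -0.0625],
 [0.0625, -0.0625, 0.1875]].

Step 3 — form the quadratic (x - mu)^T · Sigma^{-1} · (x - mu):
  Sigma^{-1} · (x - mu) = (0.8542, -0.5208, 0.5625).
  (x - mu)^T · [Sigma^{-1} · (x - mu)] = (2)·(0.8542) + (-1)·(-0.5208) + (2)·(0.5625) = 3.3542.

Step 4 — take square root: d = √(3.3542) ≈ 1.8314.

d(x, mu) = √(3.3542) ≈ 1.8314


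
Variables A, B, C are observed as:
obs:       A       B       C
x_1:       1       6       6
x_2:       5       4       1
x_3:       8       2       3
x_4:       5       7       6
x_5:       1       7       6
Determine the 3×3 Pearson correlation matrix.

Step 1 — column means:
  mean(A) = (1 + 5 + 8 + 5 + 1) / 5 = 20/5 = 4
  mean(B) = (6 + 4 + 2 + 7 + 7) / 5 = 26/5 = 5.2
  mean(C) = (6 + 1 + 3 + 6 + 6) / 5 = 22/5 = 4.4

Step 2 — sample variances and covariances s[i,j] = (1/(n-1)) · Σ_k (x_{k,i} - mean_i) · (x_{k,j} - mean_j), with n-1 = 4:
  s[A,A] = ((-3)·(-3) + (1)·(1) + (4)·(4) + (1)·(1) + (-3)·(-3)) / 4 = 36/4 = 9
  s[A,B] = ((-3)·(0.8) + (1)·(-1.2) + (4)·(-3.2) + (1)·(1.8) + (-3)·(1.8)) / 4 = -20/4 = -5
  s[A,C] = ((-3)·(1.6) + (1)·(-3.4) + (4)·(-1.4) + (1)·(1.6) + (-3)·(1.6)) / 4 = -17/4 = -4.25
  s[B,B] = ((0.8)·(0.8) + (-1.2)·(-1.2) + (-3.2)·(-3.2) + (1.8)·(1.8) + (1.8)·(1.8)) / 4 = 18.8/4 = 4.7
  s[B,C] = ((0.8)·(1.6) + (-1.2)·(-3.4) + (-3.2)·(-1.4) + (1.8)·(1.6) + (1.8)·(1.6)) / 4 = 15.6/4 = 3.9
  s[C,C] = ((1.6)·(1.6) + (-3.4)·(-3.4) + (-1.4)·(-1.4) + (1.6)·(1.6) + (1.6)·(1.6)) / 4 = 21.2/4 = 5.3
  Sample standard deviations s_i = √(s[i,i]):
  s(A) = √(9) = 3
  s(B) = √(4.7) = 2.1679
  s(C) = √(5.3) = 2.3022

Step 3 — r_{ij} = s_{ij} / (s_i · s_j):
  r[A,A] = 1 (diagonal).
  r[A,B] = -5 / (3 · 2.1679) = -5 / 6.5038 = -0.7688
  r[A,C] = -4.25 / (3 · 2.3022) = -4.25 / 6.9065 = -0.6154
  r[B,B] = 1 (diagonal).
  r[B,C] = 3.9 / (2.1679 · 2.3022) = 3.9 / 4.991 = 0.7814
  r[C,C] = 1 (diagonal).

R is symmetric with unit diagonal. Assembling:

R = [[1, -0.7688, -0.6154],
 [-0.7688, 1, 0.7814],
 [-0.6154, 0.7814, 1]]


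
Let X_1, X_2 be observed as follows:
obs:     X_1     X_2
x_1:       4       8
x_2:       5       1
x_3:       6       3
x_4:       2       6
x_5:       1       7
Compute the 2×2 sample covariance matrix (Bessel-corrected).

Step 1 — column means:
  mean(X_1) = (4 + 5 + 6 + 2 + 1) / 5 = 18/5 = 3.6
  mean(X_2) = (8 + 1 + 3 + 6 + 7) / 5 = 25/5 = 5

Step 2 — sample covariance S[i,j] = (1/(n-1)) · Σ_k (x_{k,i} - mean_i) · (x_{k,j} - mean_j), with n-1 = 4.
  S[X_1,X_1] = ((0.4)·(0.4) + (1.4)·(1.4) + (2.4)·(2.4) + (-1.6)·(-1.6) + (-2.6)·(-2.6)) / 4 = 17.2/4 = 4.3
  S[X_1,X_2] = ((0.4)·(3) + (1.4)·(-4) + (2.4)·(-2) + (-1.6)·(1) + (-2.6)·(2)) / 4 = -16/4 = -4
  S[X_2,X_2] = ((3)·(3) + (-4)·(-4) + (-2)·(-2) + (1)·(1) + (2)·(2)) / 4 = 34/4 = 8.5

S is symmetric (S[j,i] = S[i,j]). Assembling:

S = [[4.3, -4],
 [-4, 8.5]]


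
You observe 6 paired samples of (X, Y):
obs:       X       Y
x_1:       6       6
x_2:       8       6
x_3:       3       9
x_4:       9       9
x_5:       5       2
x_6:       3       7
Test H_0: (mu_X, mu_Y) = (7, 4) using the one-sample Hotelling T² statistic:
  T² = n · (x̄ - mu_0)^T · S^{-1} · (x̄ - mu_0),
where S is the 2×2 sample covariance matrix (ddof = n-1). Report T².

Step 1 — sample mean vector:
  mean(X) = (6 + 8 + 3 + 9 + 5 + 3) / 6 = 34/6 = 5.6667
  mean(Y) = (6 + 6 + 9 + 9 + 2 + 7) / 6 = 39/6 = 6.5
  x̄ = (5.6667, 6.5),  deviation x̄ - mu_0 = (5.6667, 6.5) - (7, 4) = (-1.3333, 2.5).

Step 2 — sample covariance matrix, S[i,j] = (1/(n-1)) · Σ_k (x_{k,i} - mean_i) · (x_{k,j} - mean_j), divisor n-1 = 5:
  S[X,X] = ((0.3333)·(0.3333) + (2.3333)·(2.3333) + (-2.6667)·(-2.6667) + (3.3333)·(3.3333) + (-0.6667)·(-0.6667) + (-2.6667)·(-2.6667)) / 5 = 31.3333/5 = 6.2667
  S[X,Y] = ((0.3333)·(-0.5) + (2.3333)·(-0.5) + (-2.6667)·(2.5) + (3.3333)·(2.5) + (-0.6667)·(-4.5) + (-2.6667)·(0.5)) / 5 = 2/5 = 0.4
  S[Y,Y] = ((-0.5)·(-0.5) + (-0.5)·(-0.5) + (2.5)·(2.5) + (2.5)·(2.5) + (-4.5)·(-4.5) + (0.5)·(0.5)) / 5 = 33.5/5 = 6.7
  S = [[6.2667, 0.4],
 [0.4, 6.7]].

Step 3 — invert S. det(S) = 6.2667·6.7 - (0.4)² = 41.8267.
  S^{-1} = (1/det) · [[d, -b], [-b, a]] = [[0.1602, -0.0096],
 [-0.0096, 0.1498]].

Step 4 — quadratic form (x̄ - mu_0)^T · S^{-1} · (x̄ - mu_0):
  S^{-1} · (x̄ - mu_0) = (-0.2375, 0.3873),
  (x̄ - mu_0)^T · [...] = (-1.3333)·(-0.2375) + (2.5)·(0.3873) = 1.2849.

Step 5 — scale by n: T² = 6 · 1.2849 = 7.7096.

T² ≈ 7.7096


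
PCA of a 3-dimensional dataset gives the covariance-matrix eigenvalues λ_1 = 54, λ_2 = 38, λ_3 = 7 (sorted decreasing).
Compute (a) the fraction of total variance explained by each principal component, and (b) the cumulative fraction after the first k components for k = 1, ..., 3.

Step 1 — total variance = trace(Sigma) = Σ λ_i = 54 + 38 + 7 = 99.

Step 2 — fraction explained by component i = λ_i / Σ λ:
  PC1: 54/99 = 0.5455
  PC2: 38/99 = 0.3838
  PC3: 7/99 = 0.0707

Step 3 — cumulative fraction after k components = (λ_1 + ... + λ_k) / Σ λ:
  k = 1: 54/99 = 0.5455
  k = 2: (54 + 38)/99 = 92/99 = 0.9293
  k = 3: (54 + 38 + 7)/99 = 99/99 = 1

Summary (fraction, with percent):

explained: PC1 0.5455 (54.55%), PC2 0.3838 (38.38%), PC3 0.0707 (7.07%);  cumulative: 0.5455, 0.9293, 1


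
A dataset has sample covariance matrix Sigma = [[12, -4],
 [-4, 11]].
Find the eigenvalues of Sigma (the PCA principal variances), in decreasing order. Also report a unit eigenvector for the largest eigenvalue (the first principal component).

Step 1 — characteristic polynomial of 2×2 Sigma:
  det(Sigma - λI) = λ² - trace · λ + det = 0.
  trace = 12 + 11 = 23, det = 12·11 - (-4)² = 116.
Step 2 — discriminant:
  Δ = trace² - 4·det = 529 - 464 = 65.
Step 3 — eigenvalues:
  λ = (trace ± √Δ)/2 = (23 ± 8.0623)/2,
  λ_1 = 15.5311,  λ_2 = 7.4689.

Step 4 — unit eigenvector for λ_1: solve (Sigma - λ_1 I)v = 0. First row:
  (12 - 15.5311)·v_x + (-4)·v_y = 0, i.e. (-3.5311)·v_x + (-4)·v_y = 0,
  so v ∝ (b, λ_1 - a) = (-4, 3.5311); multiply by -1 so the first entry is positive: u = (4, -3.5311).
  ||u|| = √((4)² + (-3.5311)²) = √(28.4689) ≈ 5.3356,
  v_1 = u/||u|| ≈ (0.7497, -0.6618) (||v_1|| = 1).

λ_1 = 15.5311,  λ_2 = 7.4689;  v_1 ≈ (0.7497, -0.6618)


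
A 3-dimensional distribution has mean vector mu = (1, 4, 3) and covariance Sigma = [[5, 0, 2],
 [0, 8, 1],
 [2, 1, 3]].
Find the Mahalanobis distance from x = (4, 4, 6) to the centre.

Step 1 — centre the observation: (x - mu) = (3, 0, 3).

Step 2 — invert Sigma (cofactor / det for 3×3, or solve directly):
  Sigma^{-1} = [[0.2771, 0.0241, -0.1928],
 [0.0241, 0.1325, -0.0602],
 [-0.1928, -0.0602, 0.4819]].

Step 3 — form the quadratic (x - mu)^T · Sigma^{-1} · (x - mu):
  Sigma^{-1} · (x - mu) = (0.253, -0.1084, 0.8675).
  (x - mu)^T · [Sigma^{-1} · (x - mu)] = (3)·(0.253) + (0)·(-0.1084) + (3)·(0.8675) = 3.3614.

Step 4 — take square root: d = √(3.3614) ≈ 1.8334.

d(x, mu) = √(3.3614) ≈ 1.8334


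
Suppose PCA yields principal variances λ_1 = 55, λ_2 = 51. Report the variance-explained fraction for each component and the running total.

Step 1 — total variance = trace(Sigma) = Σ λ_i = 55 + 51 = 106.

Step 2 — fraction explained by component i = λ_i / Σ λ:
  PC1: 55/106 = 0.5189
  PC2: 51/106 = 0.4811

Step 3 — cumulative fraction after k components = (λ_1 + ... + λ_k) / Σ λ:
  k = 1: 55/106 = 0.5189
  k = 2: (55 + 51)/106 = 106/106 = 1

Summary (fraction, with percent):

explained: PC1 0.5189 (51.89%), PC2 0.4811 (48.11%);  cumulative: 0.5189, 1


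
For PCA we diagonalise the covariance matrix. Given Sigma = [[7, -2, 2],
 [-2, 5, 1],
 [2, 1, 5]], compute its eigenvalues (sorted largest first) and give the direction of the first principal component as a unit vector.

Step 1 — characteristic polynomial p(λ) = det(λI - Sigma) = λ³ - tr·λ² + c_1·λ - det, where tr = trace, c_1 = sum of the principal 2×2 minors, det = det(Sigma):
  tr = 7 + 5 + 5 = 17,
  c_1 = (7·5 - (-2)²) + (7·5 - (2)²) + (5·5 - (1)²) = 31 + 31 + 24 = 86,
  det = 7·(5·5 - (1)²) - (-2)·((-2)·5 - (1)·(2)) + (2)·((-2)·(1) - 5·(2)) = 7·(24) - (-2)·(-12) + (2)·(-12) = 120.
  So p(λ) = λ³ - 17λ² + 86λ - 120.
Step 2 — look for an integer root (rational root theorem: any rational root is an integer divisor of 120). Testing λ = 6:
  p(6) = 216 - 612 + 516 - 120 = 0  ✓
  Dividing out (λ - 6): p(λ) = (λ - 6)(λ² - 11λ + 20).
Step 3 — remaining eigenvalues from the quadratic λ² - 11λ + 20 = 0:
  Δ = 11² - 4·20 = 121 - 80 = 41,  λ = (11 ± √41)/2 = (11 ± 6.4031)/2 ≈ 8.7016 or 2.2984.
  Sorted: λ_1 = 8.7016,  λ_2 = 6,  λ_3 = 2.2984  (check: sum = 17 = tr ✓).

Step 4 — unit eigenvector for λ_1 ≈ 8.7016: v spans the null space of (Sigma - λ_1 I), whose rows are
  r_1 = (-1.7016, -2, 2),  r_2 = (-2, -3.7016, 1),  r_3 = (2, 1, -3.7016).
  v is orthogonal to every row, so take v ∝ r_1 × r_2 = ((-2)·(1) - (2)·(-3.7016), (2)·(-2) - (-1.7016)·(1), (-1.7016)·(-3.7016) - (-2)·(-2)) ≈ (5.4031, -2.2984, 2.2984).
  Let u = (5.4031, -2.2984, 2.2984).
  ||u|| = √((5.4031)² + (-2.2984)² + (2.2984)²) = √(39.7594) ≈ 6.3055,  v_1 = u/||u|| ≈ (0.8569, -0.3645, 0.3645) (||v_1|| = 1).

λ_1 = 8.7016,  λ_2 = 6,  λ_3 = 2.2984;  v_1 ≈ (0.8569, -0.3645, 0.3645)


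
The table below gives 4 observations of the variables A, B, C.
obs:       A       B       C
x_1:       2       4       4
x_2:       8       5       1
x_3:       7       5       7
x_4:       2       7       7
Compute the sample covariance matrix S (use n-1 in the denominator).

Step 1 — column means:
  mean(A) = (2 + 8 + 7 + 2) / 4 = 19/4 = 4.75
  mean(B) = (4 + 5 + 5 + 7) / 4 = 21/4 = 5.25
  mean(C) = (4 + 1 + 7 + 7) / 4 = 19/4 = 4.75

Step 2 — sample covariance S[i,j] = (1/(n-1)) · Σ_k (x_{k,i} - mean_i) · (x_{k,j} - mean_j), with n-1 = 3.
  S[A,A] = ((-2.75)·(-2.75) + (3.25)·(3.25) + (2.25)·(2.25) + (-2.75)·(-2.75)) / 3 = 30.75/3 = 10.25
  S[A,B] = ((-2.75)·(-1.25) + (3.25)·(-0.25) + (2.25)·(-0.25) + (-2.75)·(1.75)) / 3 = -2.75/3 = -0.9167
  S[A,C] = ((-2.75)·(-0.75) + (3.25)·(-3.75) + (2.25)·(2.25) + (-2.75)·(2.25)) / 3 = -11.25/3 = -3.75
  S[B,B] = ((-1.25)·(-1.25) + (-0.25)·(-0.25) + (-0.25)·(-0.25) + (1.75)·(1.75)) / 3 = 4.75/3 = 1.5833
  S[B,C] = ((-1.25)·(-0.75) + (-0.25)·(-3.75) + (-0.25)·(2.25) + (1.75)·(2.25)) / 3 = 5.25/3 = 1.75
  S[C,C] = ((-0.75)·(-0.75) + (-3.75)·(-3.75) + (2.25)·(2.25) + (2.25)·(2.25)) / 3 = 24.75/3 = 8.25

S is symmetric (S[j,i] = S[i,j]). Assembling:

S = [[10.25, -0.9167, -3.75],
 [-0.9167, 1.5833, 1.75],
 [-3.75, 1.75, 8.25]]


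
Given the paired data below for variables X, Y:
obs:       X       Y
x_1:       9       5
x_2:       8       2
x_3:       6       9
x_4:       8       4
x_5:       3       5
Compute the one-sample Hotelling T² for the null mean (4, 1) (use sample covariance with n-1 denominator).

Step 1 — sample mean vector:
  mean(X) = (9 + 8 + 6 + 8 + 3) / 5 = 34/5 = 6.8
  mean(Y) = (5 + 2 + 9 + 4 + 5) / 5 = 25/5 = 5
  x̄ = (6.8, 5),  deviation x̄ - mu_0 = (6.8, 5) - (4, 1) = (2.8, 4).

Step 2 — sample covariance matrix, S[i,j] = (1/(n-1)) · Σ_k (x_{k,i} - mean_i) · (x_{k,j} - mean_j), divisor n-1 = 4:
  S[X,X] = ((2.2)·(2.2) + (1.2)·(1.2) + (-0.8)·(-0.8) + (1.2)·(1.2) + (-3.8)·(-3.8)) / 4 = 22.8/4 = 5.7
  S[X,Y] = ((2.2)·(0) + (1.2)·(-3) + (-0.8)·(4) + (1.2)·(-1) + (-3.8)·(0)) / 4 = -8/4 = -2
  S[Y,Y] = ((0)·(0) + (-3)·(-3) + (4)·(4) + (-1)·(-1) + (0)·(0)) / 4 = 26/4 = 6.5
  S = [[5.7, -2],
 [-2, 6.5]].

Step 3 — invert S. det(S) = 5.7·6.5 - (-2)² = 33.05.
  S^{-1} = (1/det) · [[d, -b], [-b, a]] = [[0.1967, 0.0605],
 [0.0605, 0.1725]].

Step 4 — quadratic form (x̄ - mu_0)^T · S^{-1} · (x̄ - mu_0):
  S^{-1} · (x̄ - mu_0) = (0.7927, 0.8593),
  (x̄ - mu_0)^T · [...] = (2.8)·(0.7927) + (4)·(0.8593) = 5.6569.

Step 5 — scale by n: T² = 5 · 5.6569 = 28.2844.

T² ≈ 28.2844


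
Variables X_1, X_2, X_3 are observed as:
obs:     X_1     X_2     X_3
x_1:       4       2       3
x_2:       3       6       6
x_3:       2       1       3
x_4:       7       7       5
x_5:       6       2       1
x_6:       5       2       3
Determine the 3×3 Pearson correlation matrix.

Step 1 — column means:
  mean(X_1) = (4 + 3 + 2 + 7 + 6 + 5) / 6 = 27/6 = 4.5
  mean(X_2) = (2 + 6 + 1 + 7 + 2 + 2) / 6 = 20/6 = 3.3333
  mean(X_3) = (3 + 6 + 3 + 5 + 1 + 3) / 6 = 21/6 = 3.5

Step 2 — sample variances and covariances s[i,j] = (1/(n-1)) · Σ_k (x_{k,i} - mean_i) · (x_{k,j} - mean_j), with n-1 = 5:
  s[X_1,X_1] = ((-0.5)·(-0.5) + (-1.5)·(-1.5) + (-2.5)·(-2.5) + (2.5)·(2.5) + (1.5)·(1.5) + (0.5)·(0.5)) / 5 = 17.5/5 = 3.5
  s[X_1,X_2] = ((-0.5)·(-1.3333) + (-1.5)·(2.6667) + (-2.5)·(-2.3333) + (2.5)·(3.6667) + (1.5)·(-1.3333) + (0.5)·(-1.3333)) / 5 = 9/5 = 1.8
  s[X_1,X_3] = ((-0.5)·(-0.5) + (-1.5)·(2.5) + (-2.5)·(-0.5) + (2.5)·(1.5) + (1.5)·(-2.5) + (0.5)·(-0.5)) / 5 = -2.5/5 = -0.5
  s[X_2,X_2] = ((-1.3333)·(-1.3333) + (2.6667)·(2.6667) + (-2.3333)·(-2.3333) + (3.6667)·(3.6667) + (-1.3333)·(-1.3333) + (-1.3333)·(-1.3333)) / 5 = 31.3333/5 = 6.2667
  s[X_2,X_3] = ((-1.3333)·(-0.5) + (2.6667)·(2.5) + (-2.3333)·(-0.5) + (3.6667)·(1.5) + (-1.3333)·(-2.5) + (-1.3333)·(-0.5)) / 5 = 18/5 = 3.6
  s[X_3,X_3] = ((-0.5)·(-0.5) + (2.5)·(2.5) + (-0.5)·(-0.5) + (1.5)·(1.5) + (-2.5)·(-2.5) + (-0.5)·(-0.5)) / 5 = 15.5/5 = 3.1
  Sample standard deviations s_i = √(s[i,i]):
  s(X_1) = √(3.5) = 1.8708
  s(X_2) = √(6.2667) = 2.5033
  s(X_3) = √(3.1) = 1.7607

Step 3 — r_{ij} = s_{ij} / (s_i · s_j):
  r[X_1,X_1] = 1 (diagonal).
  r[X_1,X_2] = 1.8 / (1.8708 · 2.5033) = 1.8 / 4.6833 = 0.3843
  r[X_1,X_3] = -0.5 / (1.8708 · 1.7607) = -0.5 / 3.2939 = -0.1518
  r[X_2,X_2] = 1 (diagonal).
  r[X_2,X_3] = 3.6 / (2.5033 · 1.7607) = 3.6 / 4.4076 = 0.8168
  r[X_3,X_3] = 1 (diagonal).

R is symmetric with unit diagonal. Assembling:

R = [[1, 0.3843, -0.1518],
 [0.3843, 1, 0.8168],
 [-0.1518, 0.8168, 1]]


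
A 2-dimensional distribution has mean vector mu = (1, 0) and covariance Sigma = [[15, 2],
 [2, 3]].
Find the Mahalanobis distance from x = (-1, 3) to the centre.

Step 1 — centre the observation: (x - mu) = (-2, 3).

Step 2 — invert Sigma. det(Sigma) = 15·3 - (2)² = 41.
  Sigma^{-1} = (1/det) · [[d, -b], [-b, a]] = [[0.0732, -0.0488],
 [-0.0488, 0.3659]].

Step 3 — form the quadratic (x - mu)^T · Sigma^{-1} · (x - mu):
  Sigma^{-1} · (x - mu) = (-0.2927, 1.1951).
  (x - mu)^T · [Sigma^{-1} · (x - mu)] = (-2)·(-0.2927) + (3)·(1.1951) = 4.1707.

Step 4 — take square root: d = √(4.1707) ≈ 2.0422.

d(x, mu) = √(4.1707) ≈ 2.0422


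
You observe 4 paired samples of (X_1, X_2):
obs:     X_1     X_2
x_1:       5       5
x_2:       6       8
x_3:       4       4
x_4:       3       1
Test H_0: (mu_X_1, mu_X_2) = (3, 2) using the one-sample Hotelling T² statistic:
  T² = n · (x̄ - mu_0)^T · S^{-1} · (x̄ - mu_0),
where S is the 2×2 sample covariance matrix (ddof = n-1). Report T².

Step 1 — sample mean vector:
  mean(X_1) = (5 + 6 + 4 + 3) / 4 = 18/4 = 4.5
  mean(X_2) = (5 + 8 + 4 + 1) / 4 = 18/4 = 4.5
  x̄ = (4.5, 4.5),  deviation x̄ - mu_0 = (4.5, 4.5) - (3, 2) = (1.5, 2.5).

Step 2 — sample covariance matrix, S[i,j] = (1/(n-1)) · Σ_k (x_{k,i} - mean_i) · (x_{k,j} - mean_j), divisor n-1 = 3:
  S[X_1,X_1] = ((0.5)·(0.5) + (1.5)·(1.5) + (-0.5)·(-0.5) + (-1.5)·(-1.5)) / 3 = 5/3 = 1.6667
  S[X_1,X_2] = ((0.5)·(0.5) + (1.5)·(3.5) + (-0.5)·(-0.5) + (-1.5)·(-3.5)) / 3 = 11/3 = 3.6667
  S[X_2,X_2] = ((0.5)·(0.5) + (3.5)·(3.5) + (-0.5)·(-0.5) + (-3.5)·(-3.5)) / 3 = 25/3 = 8.3333
  S = [[1.6667, 3.6667],
 [3.6667, 8.3333]].

Step 3 — invert S. det(S) = 1.6667·8.3333 - (3.6667)² = 0.4444.
  S^{-1} = (1/det) · [[d, -b], [-b, a]] = [[18.75, -8.25],
 [-8.25, 3.75]].

Step 4 — quadratic form (x̄ - mu_0)^T · S^{-1} · (x̄ - mu_0):
  S^{-1} · (x̄ - mu_0) = (7.5, -3),
  (x̄ - mu_0)^T · [...] = (1.5)·(7.5) + (2.5)·(-3) = 3.75.

Step 5 — scale by n: T² = 4 · 3.75 = 15.

T² ≈ 15


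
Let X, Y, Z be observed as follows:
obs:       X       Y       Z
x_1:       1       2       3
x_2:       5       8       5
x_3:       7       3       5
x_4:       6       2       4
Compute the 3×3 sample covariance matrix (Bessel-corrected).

Step 1 — column means:
  mean(X) = (1 + 5 + 7 + 6) / 4 = 19/4 = 4.75
  mean(Y) = (2 + 8 + 3 + 2) / 4 = 15/4 = 3.75
  mean(Z) = (3 + 5 + 5 + 4) / 4 = 17/4 = 4.25

Step 2 — sample covariance S[i,j] = (1/(n-1)) · Σ_k (x_{k,i} - mean_i) · (x_{k,j} - mean_j), with n-1 = 3.
  S[X,X] = ((-3.75)·(-3.75) + (0.25)·(0.25) + (2.25)·(2.25) + (1.25)·(1.25)) / 3 = 20.75/3 = 6.9167
  S[X,Y] = ((-3.75)·(-1.75) + (0.25)·(4.25) + (2.25)·(-0.75) + (1.25)·(-1.75)) / 3 = 3.75/3 = 1.25
  S[X,Z] = ((-3.75)·(-1.25) + (0.25)·(0.75) + (2.25)·(0.75) + (1.25)·(-0.25)) / 3 = 6.25/3 = 2.0833
  S[Y,Y] = ((-1.75)·(-1.75) + (4.25)·(4.25) + (-0.75)·(-0.75) + (-1.75)·(-1.75)) / 3 = 24.75/3 = 8.25
  S[Y,Z] = ((-1.75)·(-1.25) + (4.25)·(0.75) + (-0.75)·(0.75) + (-1.75)·(-0.25)) / 3 = 5.25/3 = 1.75
  S[Z,Z] = ((-1.25)·(-1.25) + (0.75)·(0.75) + (0.75)·(0.75) + (-0.25)·(-0.25)) / 3 = 2.75/3 = 0.9167

S is symmetric (S[j,i] = S[i,j]). Assembling:

S = [[6.9167, 1.25, 2.0833],
 [1.25, 8.25, 1.75],
 [2.0833, 1.75, 0.9167]]


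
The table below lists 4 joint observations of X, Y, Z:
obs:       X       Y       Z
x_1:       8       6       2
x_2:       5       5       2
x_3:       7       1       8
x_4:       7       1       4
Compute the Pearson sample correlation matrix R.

Step 1 — column means:
  mean(X) = (8 + 5 + 7 + 7) / 4 = 27/4 = 6.75
  mean(Y) = (6 + 5 + 1 + 1) / 4 = 13/4 = 3.25
  mean(Z) = (2 + 2 + 8 + 4) / 4 = 16/4 = 4

Step 2 — sample variances and covariances s[i,j] = (1/(n-1)) · Σ_k (x_{k,i} - mean_i) · (x_{k,j} - mean_j), with n-1 = 3:
  s[X,X] = ((1.25)·(1.25) + (-1.75)·(-1.75) + (0.25)·(0.25) + (0.25)·(0.25)) / 3 = 4.75/3 = 1.5833
  s[X,Y] = ((1.25)·(2.75) + (-1.75)·(1.75) + (0.25)·(-2.25) + (0.25)·(-2.25)) / 3 = -0.75/3 = -0.25
  s[X,Z] = ((1.25)·(-2) + (-1.75)·(-2) + (0.25)·(4) + (0.25)·(0)) / 3 = 2/3 = 0.6667
  s[Y,Y] = ((2.75)·(2.75) + (1.75)·(1.75) + (-2.25)·(-2.25) + (-2.25)·(-2.25)) / 3 = 20.75/3 = 6.9167
  s[Y,Z] = ((2.75)·(-2) + (1.75)·(-2) + (-2.25)·(4) + (-2.25)·(0)) / 3 = -18/3 = -6
  s[Z,Z] = ((-2)·(-2) + (-2)·(-2) + (4)·(4) + (0)·(0)) / 3 = 24/3 = 8
  Sample standard deviations s_i = √(s[i,i]):
  s(X) = √(1.5833) = 1.2583
  s(Y) = √(6.9167) = 2.63
  s(Z) = √(8) = 2.8284

Step 3 — r_{ij} = s_{ij} / (s_i · s_j):
  r[X,X] = 1 (diagonal).
  r[X,Y] = -0.25 / (1.2583 · 2.63) = -0.25 / 3.3093 = -0.0755
  r[X,Z] = 0.6667 / (1.2583 · 2.8284) = 0.6667 / 3.559 = 0.1873
  r[Y,Y] = 1 (diagonal).
  r[Y,Z] = -6 / (2.63 · 2.8284) = -6 / 7.4386 = -0.8066
  r[Z,Z] = 1 (diagonal).

R is symmetric with unit diagonal. Assembling:

R = [[1, -0.0755, 0.1873],
 [-0.0755, 1, -0.8066],
 [0.1873, -0.8066, 1]]


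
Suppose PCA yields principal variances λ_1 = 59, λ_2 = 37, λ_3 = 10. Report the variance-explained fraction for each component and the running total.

Step 1 — total variance = trace(Sigma) = Σ λ_i = 59 + 37 + 10 = 106.

Step 2 — fraction explained by component i = λ_i / Σ λ:
  PC1: 59/106 = 0.5566
  PC2: 37/106 = 0.3491
  PC3: 10/106 = 0.0943

Step 3 — cumulative fraction after k components = (λ_1 + ... + λ_k) / Σ λ:
  k = 1: 59/106 = 0.5566
  k = 2: (59 + 37)/106 = 96/106 = 0.9057
  k = 3: (59 + 37 + 10)/106 = 106/106 = 1

Summary (fraction, with percent):

explained: PC1 0.5566 (55.66%), PC2 0.3491 (34.91%), PC3 0.0943 (9.43%);  cumulative: 0.5566, 0.9057, 1


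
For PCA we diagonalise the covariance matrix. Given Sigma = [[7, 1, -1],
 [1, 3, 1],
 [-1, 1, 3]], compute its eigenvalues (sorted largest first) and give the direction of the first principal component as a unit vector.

Step 1 — characteristic polynomial p(λ) = det(λI - Sigma) = λ³ - tr·λ² + c_1·λ - det, where tr = trace, c_1 = sum of the principal 2×2 minors, det = det(Sigma):
  tr = 7 + 3 + 3 = 13,
  c_1 = (7·3 - (1)²) + (7·3 - (-1)²) + (3·3 - (1)²) = 20 + 20 + 8 = 48,
  det = 7·(3·3 - (1)²) - (1)·((1)·3 - (1)·(-1)) + (-1)·((1)·(1) - 3·(-1)) = 7·(8) - (1)·(4) + (-1)·(4) = 48.
  So p(λ) = λ³ - 13λ² + 48λ - 48.
Step 2 — look for an integer root (rational root theorem: any rational root is an integer divisor of 48). Testing λ = 4:
  p(4) = 64 - 208 + 192 - 48 = 0  ✓
  Dividing out (λ - 4): p(λ) = (λ - 4)(λ² - 9λ + 12).
Step 3 — remaining eigenvalues from the quadratic λ² - 9λ + 12 = 0:
  Δ = 9² - 4·12 = 81 - 48 = 33,  λ = (9 ± √33)/2 = (9 ± 5.7446)/2 ≈ 7.3723 or 1.6277.
  Sorted: λ_1 = 7.3723,  λ_2 = 4,  λ_3 = 1.6277  (check: sum = 13 = tr ✓).

Step 4 — unit eigenvector for λ_1 ≈ 7.3723: v spans the null space of (Sigma - λ_1 I), whose rows are
  r_1 = (-0.3723, 1, -1),  r_2 = (1, -4.3723, 1),  r_3 = (-1, 1, -4.3723).
  v is orthogonal to every row, so take v ∝ r_1 × r_2 = ((1)·(1) - (-1)·(-4.3723), (-1)·(1) - (-0.3723)·(1), (-0.3723)·(-4.3723) - (1)·(1)) ≈ (-3.3723, -0.6277, 0.6277).
  Rescale (multiply by -1 so the first nonzero entry is positive): u = (3.3723, 0.6277, -0.6277).
  ||u|| = √((3.3723)² + (0.6277)² + (-0.6277)²) = √(12.1603) ≈ 3.4872,  v_1 = u/||u|| ≈ (0.9671, 0.18, -0.18) (||v_1|| = 1).

λ_1 = 7.3723,  λ_2 = 4,  λ_3 = 1.6277;  v_1 ≈ (0.9671, 0.18, -0.18)


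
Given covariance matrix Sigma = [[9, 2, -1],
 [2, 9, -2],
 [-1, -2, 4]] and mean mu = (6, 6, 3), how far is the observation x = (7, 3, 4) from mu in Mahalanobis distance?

Step 1 — centre the observation: (x - mu) = (1, -3, 1).

Step 2 — invert Sigma (cofactor / det for 3×3, or solve directly):
  Sigma^{-1} = [[0.1181, -0.0221, 0.0185],
 [-0.0221, 0.1292, 0.059],
 [0.0185, 0.059, 0.2841]].

Step 3 — form the quadratic (x - mu)^T · Sigma^{-1} · (x - mu):
  Sigma^{-1} · (x - mu) = (0.203, -0.3506, 0.1255).
  (x - mu)^T · [Sigma^{-1} · (x - mu)] = (1)·(0.203) + (-3)·(-0.3506) + (1)·(0.1255) = 1.3801.

Step 4 — take square root: d = √(1.3801) ≈ 1.1748.

d(x, mu) = √(1.3801) ≈ 1.1748


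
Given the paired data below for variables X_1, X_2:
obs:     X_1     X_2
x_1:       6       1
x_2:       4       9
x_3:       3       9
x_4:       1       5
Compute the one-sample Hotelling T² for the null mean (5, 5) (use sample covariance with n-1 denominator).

Step 1 — sample mean vector:
  mean(X_1) = (6 + 4 + 3 + 1) / 4 = 14/4 = 3.5
  mean(X_2) = (1 + 9 + 9 + 5) / 4 = 24/4 = 6
  x̄ = (3.5, 6),  deviation x̄ - mu_0 = (3.5, 6) - (5, 5) = (-1.5, 1).

Step 2 — sample covariance matrix, S[i,j] = (1/(n-1)) · Σ_k (x_{k,i} - mean_i) · (x_{k,j} - mean_j), divisor n-1 = 3:
  S[X_1,X_1] = ((2.5)·(2.5) + (0.5)·(0.5) + (-0.5)·(-0.5) + (-2.5)·(-2.5)) / 3 = 13/3 = 4.3333
  S[X_1,X_2] = ((2.5)·(-5) + (0.5)·(3) + (-0.5)·(3) + (-2.5)·(-1)) / 3 = -10/3 = -3.3333
  S[X_2,X_2] = ((-5)·(-5) + (3)·(3) + (3)·(3) + (-1)·(-1)) / 3 = 44/3 = 14.6667
  S = [[4.3333, -3.3333],
 [-3.3333, 14.6667]].

Step 3 — invert S. det(S) = 4.3333·14.6667 - (-3.3333)² = 52.4444.
  S^{-1} = (1/det) · [[d, -b], [-b, a]] = [[0.2797, 0.0636],
 [0.0636, 0.0826]].

Step 4 — quadratic form (x̄ - mu_0)^T · S^{-1} · (x̄ - mu_0):
  S^{-1} · (x̄ - mu_0) = (-0.3559, -0.0127),
  (x̄ - mu_0)^T · [...] = (-1.5)·(-0.3559) + (1)·(-0.0127) = 0.5212.

Step 5 — scale by n: T² = 4 · 0.5212 = 2.0847.

T² ≈ 2.0847


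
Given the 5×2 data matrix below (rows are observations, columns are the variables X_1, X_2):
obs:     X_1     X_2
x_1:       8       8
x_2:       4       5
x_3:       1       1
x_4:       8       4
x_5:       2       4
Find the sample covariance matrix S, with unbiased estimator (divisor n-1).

Step 1 — column means:
  mean(X_1) = (8 + 4 + 1 + 8 + 2) / 5 = 23/5 = 4.6
  mean(X_2) = (8 + 5 + 1 + 4 + 4) / 5 = 22/5 = 4.4

Step 2 — sample covariance S[i,j] = (1/(n-1)) · Σ_k (x_{k,i} - mean_i) · (x_{k,j} - mean_j), with n-1 = 4.
  S[X_1,X_1] = ((3.4)·(3.4) + (-0.6)·(-0.6) + (-3.6)·(-3.6) + (3.4)·(3.4) + (-2.6)·(-2.6)) / 4 = 43.2/4 = 10.8
  S[X_1,X_2] = ((3.4)·(3.6) + (-0.6)·(0.6) + (-3.6)·(-3.4) + (3.4)·(-0.4) + (-2.6)·(-0.4)) / 4 = 23.8/4 = 5.95
  S[X_2,X_2] = ((3.6)·(3.6) + (0.6)·(0.6) + (-3.4)·(-3.4) + (-0.4)·(-0.4) + (-0.4)·(-0.4)) / 4 = 25.2/4 = 6.3

S is symmetric (S[j,i] = S[i,j]). Assembling:

S = [[10.8, 5.95],
 [5.95, 6.3]]
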